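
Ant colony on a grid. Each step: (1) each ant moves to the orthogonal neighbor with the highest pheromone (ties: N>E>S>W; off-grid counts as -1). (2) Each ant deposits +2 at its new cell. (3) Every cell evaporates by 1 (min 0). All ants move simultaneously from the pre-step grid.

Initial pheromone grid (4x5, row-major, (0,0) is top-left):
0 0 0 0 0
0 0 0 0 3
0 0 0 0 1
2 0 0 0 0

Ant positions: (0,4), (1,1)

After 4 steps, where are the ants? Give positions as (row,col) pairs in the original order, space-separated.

Step 1: ant0:(0,4)->S->(1,4) | ant1:(1,1)->N->(0,1)
  grid max=4 at (1,4)
Step 2: ant0:(1,4)->N->(0,4) | ant1:(0,1)->E->(0,2)
  grid max=3 at (1,4)
Step 3: ant0:(0,4)->S->(1,4) | ant1:(0,2)->E->(0,3)
  grid max=4 at (1,4)
Step 4: ant0:(1,4)->N->(0,4) | ant1:(0,3)->E->(0,4)
  grid max=3 at (0,4)

(0,4) (0,4)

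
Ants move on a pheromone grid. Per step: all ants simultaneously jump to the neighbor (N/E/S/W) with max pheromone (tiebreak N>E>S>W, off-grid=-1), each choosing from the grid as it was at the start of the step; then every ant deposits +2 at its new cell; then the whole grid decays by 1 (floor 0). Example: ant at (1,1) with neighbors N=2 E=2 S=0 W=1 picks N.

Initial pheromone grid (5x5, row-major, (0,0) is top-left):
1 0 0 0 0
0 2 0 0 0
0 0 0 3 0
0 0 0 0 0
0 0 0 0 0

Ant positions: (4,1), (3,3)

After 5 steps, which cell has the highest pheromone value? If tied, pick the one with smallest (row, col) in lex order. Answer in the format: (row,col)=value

Step 1: ant0:(4,1)->N->(3,1) | ant1:(3,3)->N->(2,3)
  grid max=4 at (2,3)
Step 2: ant0:(3,1)->N->(2,1) | ant1:(2,3)->N->(1,3)
  grid max=3 at (2,3)
Step 3: ant0:(2,1)->N->(1,1) | ant1:(1,3)->S->(2,3)
  grid max=4 at (2,3)
Step 4: ant0:(1,1)->N->(0,1) | ant1:(2,3)->N->(1,3)
  grid max=3 at (2,3)
Step 5: ant0:(0,1)->E->(0,2) | ant1:(1,3)->S->(2,3)
  grid max=4 at (2,3)
Final grid:
  0 0 1 0 0
  0 0 0 0 0
  0 0 0 4 0
  0 0 0 0 0
  0 0 0 0 0
Max pheromone 4 at (2,3)

Answer: (2,3)=4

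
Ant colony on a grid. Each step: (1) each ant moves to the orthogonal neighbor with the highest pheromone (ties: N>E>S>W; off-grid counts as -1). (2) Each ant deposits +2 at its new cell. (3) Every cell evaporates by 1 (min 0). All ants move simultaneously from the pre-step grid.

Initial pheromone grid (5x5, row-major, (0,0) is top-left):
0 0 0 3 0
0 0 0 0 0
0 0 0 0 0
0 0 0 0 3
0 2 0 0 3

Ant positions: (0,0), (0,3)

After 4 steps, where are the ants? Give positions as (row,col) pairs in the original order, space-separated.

Step 1: ant0:(0,0)->E->(0,1) | ant1:(0,3)->E->(0,4)
  grid max=2 at (0,3)
Step 2: ant0:(0,1)->E->(0,2) | ant1:(0,4)->W->(0,3)
  grid max=3 at (0,3)
Step 3: ant0:(0,2)->E->(0,3) | ant1:(0,3)->W->(0,2)
  grid max=4 at (0,3)
Step 4: ant0:(0,3)->W->(0,2) | ant1:(0,2)->E->(0,3)
  grid max=5 at (0,3)

(0,2) (0,3)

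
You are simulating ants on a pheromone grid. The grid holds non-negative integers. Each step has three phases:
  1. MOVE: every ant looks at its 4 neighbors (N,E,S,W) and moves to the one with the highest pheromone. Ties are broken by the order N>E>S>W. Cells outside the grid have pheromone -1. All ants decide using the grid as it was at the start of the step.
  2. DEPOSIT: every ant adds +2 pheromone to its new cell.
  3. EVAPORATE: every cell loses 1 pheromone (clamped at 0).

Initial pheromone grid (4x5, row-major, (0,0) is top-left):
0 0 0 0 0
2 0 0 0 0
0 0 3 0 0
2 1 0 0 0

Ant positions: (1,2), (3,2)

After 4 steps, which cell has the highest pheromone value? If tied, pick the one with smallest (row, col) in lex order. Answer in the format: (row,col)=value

Step 1: ant0:(1,2)->S->(2,2) | ant1:(3,2)->N->(2,2)
  grid max=6 at (2,2)
Step 2: ant0:(2,2)->N->(1,2) | ant1:(2,2)->N->(1,2)
  grid max=5 at (2,2)
Step 3: ant0:(1,2)->S->(2,2) | ant1:(1,2)->S->(2,2)
  grid max=8 at (2,2)
Step 4: ant0:(2,2)->N->(1,2) | ant1:(2,2)->N->(1,2)
  grid max=7 at (2,2)
Final grid:
  0 0 0 0 0
  0 0 5 0 0
  0 0 7 0 0
  0 0 0 0 0
Max pheromone 7 at (2,2)

Answer: (2,2)=7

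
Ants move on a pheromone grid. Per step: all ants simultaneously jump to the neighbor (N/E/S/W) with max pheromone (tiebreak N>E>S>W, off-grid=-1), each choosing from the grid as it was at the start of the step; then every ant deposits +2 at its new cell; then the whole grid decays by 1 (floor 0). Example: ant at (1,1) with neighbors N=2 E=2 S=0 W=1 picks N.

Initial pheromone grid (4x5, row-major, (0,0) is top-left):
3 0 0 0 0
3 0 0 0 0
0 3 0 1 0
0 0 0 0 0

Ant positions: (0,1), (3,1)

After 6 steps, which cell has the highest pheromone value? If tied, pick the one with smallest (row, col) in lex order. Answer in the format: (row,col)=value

Step 1: ant0:(0,1)->W->(0,0) | ant1:(3,1)->N->(2,1)
  grid max=4 at (0,0)
Step 2: ant0:(0,0)->S->(1,0) | ant1:(2,1)->N->(1,1)
  grid max=3 at (0,0)
Step 3: ant0:(1,0)->N->(0,0) | ant1:(1,1)->S->(2,1)
  grid max=4 at (0,0)
Step 4: ant0:(0,0)->S->(1,0) | ant1:(2,1)->N->(1,1)
  grid max=3 at (0,0)
Step 5: ant0:(1,0)->N->(0,0) | ant1:(1,1)->S->(2,1)
  grid max=4 at (0,0)
Step 6: ant0:(0,0)->S->(1,0) | ant1:(2,1)->N->(1,1)
  grid max=3 at (0,0)
Final grid:
  3 0 0 0 0
  3 1 0 0 0
  0 3 0 0 0
  0 0 0 0 0
Max pheromone 3 at (0,0)

Answer: (0,0)=3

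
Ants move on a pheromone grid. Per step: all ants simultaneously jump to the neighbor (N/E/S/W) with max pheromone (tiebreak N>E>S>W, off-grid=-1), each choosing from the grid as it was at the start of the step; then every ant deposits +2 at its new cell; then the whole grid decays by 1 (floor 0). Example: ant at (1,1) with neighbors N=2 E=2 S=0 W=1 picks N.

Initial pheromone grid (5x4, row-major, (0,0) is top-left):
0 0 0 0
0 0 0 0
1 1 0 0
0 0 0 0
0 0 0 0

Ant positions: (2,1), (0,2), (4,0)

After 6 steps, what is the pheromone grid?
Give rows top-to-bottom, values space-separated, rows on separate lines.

After step 1: ants at (2,0),(0,3),(3,0)
  0 0 0 1
  0 0 0 0
  2 0 0 0
  1 0 0 0
  0 0 0 0
After step 2: ants at (3,0),(1,3),(2,0)
  0 0 0 0
  0 0 0 1
  3 0 0 0
  2 0 0 0
  0 0 0 0
After step 3: ants at (2,0),(0,3),(3,0)
  0 0 0 1
  0 0 0 0
  4 0 0 0
  3 0 0 0
  0 0 0 0
After step 4: ants at (3,0),(1,3),(2,0)
  0 0 0 0
  0 0 0 1
  5 0 0 0
  4 0 0 0
  0 0 0 0
After step 5: ants at (2,0),(0,3),(3,0)
  0 0 0 1
  0 0 0 0
  6 0 0 0
  5 0 0 0
  0 0 0 0
After step 6: ants at (3,0),(1,3),(2,0)
  0 0 0 0
  0 0 0 1
  7 0 0 0
  6 0 0 0
  0 0 0 0

0 0 0 0
0 0 0 1
7 0 0 0
6 0 0 0
0 0 0 0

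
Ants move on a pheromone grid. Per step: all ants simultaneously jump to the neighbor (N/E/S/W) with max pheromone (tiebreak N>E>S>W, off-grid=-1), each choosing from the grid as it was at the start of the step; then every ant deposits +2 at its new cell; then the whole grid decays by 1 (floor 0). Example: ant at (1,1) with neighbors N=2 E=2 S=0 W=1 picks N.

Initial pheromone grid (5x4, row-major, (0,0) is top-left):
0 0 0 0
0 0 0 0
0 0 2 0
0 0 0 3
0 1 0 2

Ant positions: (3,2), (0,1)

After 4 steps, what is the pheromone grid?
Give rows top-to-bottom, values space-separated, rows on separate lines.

After step 1: ants at (3,3),(0,2)
  0 0 1 0
  0 0 0 0
  0 0 1 0
  0 0 0 4
  0 0 0 1
After step 2: ants at (4,3),(0,3)
  0 0 0 1
  0 0 0 0
  0 0 0 0
  0 0 0 3
  0 0 0 2
After step 3: ants at (3,3),(1,3)
  0 0 0 0
  0 0 0 1
  0 0 0 0
  0 0 0 4
  0 0 0 1
After step 4: ants at (4,3),(0,3)
  0 0 0 1
  0 0 0 0
  0 0 0 0
  0 0 0 3
  0 0 0 2

0 0 0 1
0 0 0 0
0 0 0 0
0 0 0 3
0 0 0 2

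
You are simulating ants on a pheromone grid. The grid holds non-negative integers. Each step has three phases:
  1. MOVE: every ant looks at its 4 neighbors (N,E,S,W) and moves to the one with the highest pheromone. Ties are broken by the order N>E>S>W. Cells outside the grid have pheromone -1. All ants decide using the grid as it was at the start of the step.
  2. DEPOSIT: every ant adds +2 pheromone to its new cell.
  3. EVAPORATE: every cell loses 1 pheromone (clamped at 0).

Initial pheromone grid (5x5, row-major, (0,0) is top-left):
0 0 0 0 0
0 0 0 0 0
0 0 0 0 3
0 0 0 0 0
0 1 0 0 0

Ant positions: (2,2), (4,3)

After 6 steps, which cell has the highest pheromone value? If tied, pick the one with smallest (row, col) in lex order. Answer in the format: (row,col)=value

Answer: (0,4)=3

Derivation:
Step 1: ant0:(2,2)->N->(1,2) | ant1:(4,3)->N->(3,3)
  grid max=2 at (2,4)
Step 2: ant0:(1,2)->N->(0,2) | ant1:(3,3)->N->(2,3)
  grid max=1 at (0,2)
Step 3: ant0:(0,2)->E->(0,3) | ant1:(2,3)->E->(2,4)
  grid max=2 at (2,4)
Step 4: ant0:(0,3)->E->(0,4) | ant1:(2,4)->N->(1,4)
  grid max=1 at (0,4)
Step 5: ant0:(0,4)->S->(1,4) | ant1:(1,4)->N->(0,4)
  grid max=2 at (0,4)
Step 6: ant0:(1,4)->N->(0,4) | ant1:(0,4)->S->(1,4)
  grid max=3 at (0,4)
Final grid:
  0 0 0 0 3
  0 0 0 0 3
  0 0 0 0 0
  0 0 0 0 0
  0 0 0 0 0
Max pheromone 3 at (0,4)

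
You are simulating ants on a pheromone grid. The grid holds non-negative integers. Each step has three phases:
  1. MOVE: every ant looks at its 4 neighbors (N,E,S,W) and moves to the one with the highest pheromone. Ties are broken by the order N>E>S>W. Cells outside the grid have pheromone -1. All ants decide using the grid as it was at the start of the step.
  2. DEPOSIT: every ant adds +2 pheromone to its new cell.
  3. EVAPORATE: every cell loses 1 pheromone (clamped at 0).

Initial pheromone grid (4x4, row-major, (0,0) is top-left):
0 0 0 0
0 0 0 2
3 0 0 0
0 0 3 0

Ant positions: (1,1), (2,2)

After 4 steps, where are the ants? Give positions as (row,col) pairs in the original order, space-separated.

Step 1: ant0:(1,1)->N->(0,1) | ant1:(2,2)->S->(3,2)
  grid max=4 at (3,2)
Step 2: ant0:(0,1)->E->(0,2) | ant1:(3,2)->N->(2,2)
  grid max=3 at (3,2)
Step 3: ant0:(0,2)->E->(0,3) | ant1:(2,2)->S->(3,2)
  grid max=4 at (3,2)
Step 4: ant0:(0,3)->S->(1,3) | ant1:(3,2)->N->(2,2)
  grid max=3 at (3,2)

(1,3) (2,2)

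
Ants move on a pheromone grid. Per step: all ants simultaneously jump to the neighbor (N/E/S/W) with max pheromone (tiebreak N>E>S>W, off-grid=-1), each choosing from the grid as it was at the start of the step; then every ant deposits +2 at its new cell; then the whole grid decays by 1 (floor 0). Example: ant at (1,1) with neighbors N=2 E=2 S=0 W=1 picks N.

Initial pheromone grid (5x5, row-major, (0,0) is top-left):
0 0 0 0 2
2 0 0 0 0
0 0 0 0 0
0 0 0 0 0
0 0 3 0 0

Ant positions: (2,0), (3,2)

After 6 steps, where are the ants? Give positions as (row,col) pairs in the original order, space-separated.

Step 1: ant0:(2,0)->N->(1,0) | ant1:(3,2)->S->(4,2)
  grid max=4 at (4,2)
Step 2: ant0:(1,0)->N->(0,0) | ant1:(4,2)->N->(3,2)
  grid max=3 at (4,2)
Step 3: ant0:(0,0)->S->(1,0) | ant1:(3,2)->S->(4,2)
  grid max=4 at (4,2)
Step 4: ant0:(1,0)->N->(0,0) | ant1:(4,2)->N->(3,2)
  grid max=3 at (4,2)
Step 5: ant0:(0,0)->S->(1,0) | ant1:(3,2)->S->(4,2)
  grid max=4 at (4,2)
Step 6: ant0:(1,0)->N->(0,0) | ant1:(4,2)->N->(3,2)
  grid max=3 at (4,2)

(0,0) (3,2)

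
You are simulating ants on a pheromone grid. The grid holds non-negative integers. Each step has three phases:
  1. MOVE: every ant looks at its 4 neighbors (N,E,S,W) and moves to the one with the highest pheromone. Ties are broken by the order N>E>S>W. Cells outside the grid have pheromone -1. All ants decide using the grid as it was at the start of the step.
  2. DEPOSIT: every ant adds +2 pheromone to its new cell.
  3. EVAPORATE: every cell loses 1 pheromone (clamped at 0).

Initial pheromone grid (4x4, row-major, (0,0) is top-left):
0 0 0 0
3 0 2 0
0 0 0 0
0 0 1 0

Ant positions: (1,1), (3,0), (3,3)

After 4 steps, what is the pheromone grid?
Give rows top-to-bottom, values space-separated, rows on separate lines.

After step 1: ants at (1,0),(2,0),(3,2)
  0 0 0 0
  4 0 1 0
  1 0 0 0
  0 0 2 0
After step 2: ants at (2,0),(1,0),(2,2)
  0 0 0 0
  5 0 0 0
  2 0 1 0
  0 0 1 0
After step 3: ants at (1,0),(2,0),(3,2)
  0 0 0 0
  6 0 0 0
  3 0 0 0
  0 0 2 0
After step 4: ants at (2,0),(1,0),(2,2)
  0 0 0 0
  7 0 0 0
  4 0 1 0
  0 0 1 0

0 0 0 0
7 0 0 0
4 0 1 0
0 0 1 0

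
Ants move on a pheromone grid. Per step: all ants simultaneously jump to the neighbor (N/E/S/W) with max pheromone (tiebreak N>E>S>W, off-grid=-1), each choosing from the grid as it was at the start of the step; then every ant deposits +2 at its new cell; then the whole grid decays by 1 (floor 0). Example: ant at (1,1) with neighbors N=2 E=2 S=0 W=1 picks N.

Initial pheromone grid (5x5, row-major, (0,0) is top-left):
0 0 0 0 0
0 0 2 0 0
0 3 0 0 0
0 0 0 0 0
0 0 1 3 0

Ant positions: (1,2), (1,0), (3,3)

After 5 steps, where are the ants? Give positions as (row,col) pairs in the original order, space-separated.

Step 1: ant0:(1,2)->N->(0,2) | ant1:(1,0)->N->(0,0) | ant2:(3,3)->S->(4,3)
  grid max=4 at (4,3)
Step 2: ant0:(0,2)->S->(1,2) | ant1:(0,0)->E->(0,1) | ant2:(4,3)->N->(3,3)
  grid max=3 at (4,3)
Step 3: ant0:(1,2)->N->(0,2) | ant1:(0,1)->E->(0,2) | ant2:(3,3)->S->(4,3)
  grid max=4 at (4,3)
Step 4: ant0:(0,2)->S->(1,2) | ant1:(0,2)->S->(1,2) | ant2:(4,3)->N->(3,3)
  grid max=4 at (1,2)
Step 5: ant0:(1,2)->N->(0,2) | ant1:(1,2)->N->(0,2) | ant2:(3,3)->S->(4,3)
  grid max=5 at (0,2)

(0,2) (0,2) (4,3)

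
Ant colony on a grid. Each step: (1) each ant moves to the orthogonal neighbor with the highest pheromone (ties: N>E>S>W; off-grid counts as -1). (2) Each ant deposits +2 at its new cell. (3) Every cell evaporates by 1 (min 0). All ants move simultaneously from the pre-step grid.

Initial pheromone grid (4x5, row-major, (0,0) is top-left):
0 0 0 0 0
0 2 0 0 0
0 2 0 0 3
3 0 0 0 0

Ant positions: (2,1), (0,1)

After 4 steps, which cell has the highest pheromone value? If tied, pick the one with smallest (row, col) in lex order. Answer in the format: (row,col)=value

Step 1: ant0:(2,1)->N->(1,1) | ant1:(0,1)->S->(1,1)
  grid max=5 at (1,1)
Step 2: ant0:(1,1)->S->(2,1) | ant1:(1,1)->S->(2,1)
  grid max=4 at (1,1)
Step 3: ant0:(2,1)->N->(1,1) | ant1:(2,1)->N->(1,1)
  grid max=7 at (1,1)
Step 4: ant0:(1,1)->S->(2,1) | ant1:(1,1)->S->(2,1)
  grid max=6 at (1,1)
Final grid:
  0 0 0 0 0
  0 6 0 0 0
  0 6 0 0 0
  0 0 0 0 0
Max pheromone 6 at (1,1)

Answer: (1,1)=6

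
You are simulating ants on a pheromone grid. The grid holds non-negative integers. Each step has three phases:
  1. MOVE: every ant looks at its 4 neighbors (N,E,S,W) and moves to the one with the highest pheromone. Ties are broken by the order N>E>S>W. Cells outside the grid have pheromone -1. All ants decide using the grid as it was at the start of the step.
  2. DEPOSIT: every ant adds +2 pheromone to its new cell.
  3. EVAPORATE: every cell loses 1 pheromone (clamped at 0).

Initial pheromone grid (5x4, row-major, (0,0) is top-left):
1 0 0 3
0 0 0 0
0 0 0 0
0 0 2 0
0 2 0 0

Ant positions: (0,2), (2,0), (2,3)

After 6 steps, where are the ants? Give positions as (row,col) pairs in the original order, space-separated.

Step 1: ant0:(0,2)->E->(0,3) | ant1:(2,0)->N->(1,0) | ant2:(2,3)->N->(1,3)
  grid max=4 at (0,3)
Step 2: ant0:(0,3)->S->(1,3) | ant1:(1,0)->N->(0,0) | ant2:(1,3)->N->(0,3)
  grid max=5 at (0,3)
Step 3: ant0:(1,3)->N->(0,3) | ant1:(0,0)->E->(0,1) | ant2:(0,3)->S->(1,3)
  grid max=6 at (0,3)
Step 4: ant0:(0,3)->S->(1,3) | ant1:(0,1)->E->(0,2) | ant2:(1,3)->N->(0,3)
  grid max=7 at (0,3)
Step 5: ant0:(1,3)->N->(0,3) | ant1:(0,2)->E->(0,3) | ant2:(0,3)->S->(1,3)
  grid max=10 at (0,3)
Step 6: ant0:(0,3)->S->(1,3) | ant1:(0,3)->S->(1,3) | ant2:(1,3)->N->(0,3)
  grid max=11 at (0,3)

(1,3) (1,3) (0,3)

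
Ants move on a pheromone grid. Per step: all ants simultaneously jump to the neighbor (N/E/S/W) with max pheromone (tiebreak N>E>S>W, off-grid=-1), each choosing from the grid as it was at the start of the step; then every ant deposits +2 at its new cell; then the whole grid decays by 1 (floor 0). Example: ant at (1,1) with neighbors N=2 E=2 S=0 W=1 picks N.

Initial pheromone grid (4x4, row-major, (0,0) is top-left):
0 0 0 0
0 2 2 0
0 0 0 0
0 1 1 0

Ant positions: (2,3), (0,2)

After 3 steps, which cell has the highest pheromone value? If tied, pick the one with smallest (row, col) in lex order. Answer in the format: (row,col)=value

Step 1: ant0:(2,3)->N->(1,3) | ant1:(0,2)->S->(1,2)
  grid max=3 at (1,2)
Step 2: ant0:(1,3)->W->(1,2) | ant1:(1,2)->E->(1,3)
  grid max=4 at (1,2)
Step 3: ant0:(1,2)->E->(1,3) | ant1:(1,3)->W->(1,2)
  grid max=5 at (1,2)
Final grid:
  0 0 0 0
  0 0 5 3
  0 0 0 0
  0 0 0 0
Max pheromone 5 at (1,2)

Answer: (1,2)=5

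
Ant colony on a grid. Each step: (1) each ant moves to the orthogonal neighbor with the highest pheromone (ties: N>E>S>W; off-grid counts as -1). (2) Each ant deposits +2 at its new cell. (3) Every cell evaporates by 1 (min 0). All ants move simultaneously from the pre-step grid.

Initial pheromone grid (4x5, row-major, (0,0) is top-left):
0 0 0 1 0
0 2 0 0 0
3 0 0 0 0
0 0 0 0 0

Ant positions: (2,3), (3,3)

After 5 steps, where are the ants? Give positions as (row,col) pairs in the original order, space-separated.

Step 1: ant0:(2,3)->N->(1,3) | ant1:(3,3)->N->(2,3)
  grid max=2 at (2,0)
Step 2: ant0:(1,3)->S->(2,3) | ant1:(2,3)->N->(1,3)
  grid max=2 at (1,3)
Step 3: ant0:(2,3)->N->(1,3) | ant1:(1,3)->S->(2,3)
  grid max=3 at (1,3)
Step 4: ant0:(1,3)->S->(2,3) | ant1:(2,3)->N->(1,3)
  grid max=4 at (1,3)
Step 5: ant0:(2,3)->N->(1,3) | ant1:(1,3)->S->(2,3)
  grid max=5 at (1,3)

(1,3) (2,3)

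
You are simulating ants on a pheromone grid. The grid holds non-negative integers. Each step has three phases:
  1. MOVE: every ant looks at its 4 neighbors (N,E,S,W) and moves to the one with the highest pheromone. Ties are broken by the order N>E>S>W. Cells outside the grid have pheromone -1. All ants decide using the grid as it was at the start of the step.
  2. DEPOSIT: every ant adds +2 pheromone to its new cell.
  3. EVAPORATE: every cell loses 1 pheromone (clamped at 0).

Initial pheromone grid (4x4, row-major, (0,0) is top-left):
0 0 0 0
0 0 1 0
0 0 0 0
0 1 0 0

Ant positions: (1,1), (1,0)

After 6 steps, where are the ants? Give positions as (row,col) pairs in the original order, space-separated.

Step 1: ant0:(1,1)->E->(1,2) | ant1:(1,0)->N->(0,0)
  grid max=2 at (1,2)
Step 2: ant0:(1,2)->N->(0,2) | ant1:(0,0)->E->(0,1)
  grid max=1 at (0,1)
Step 3: ant0:(0,2)->S->(1,2) | ant1:(0,1)->E->(0,2)
  grid max=2 at (0,2)
Step 4: ant0:(1,2)->N->(0,2) | ant1:(0,2)->S->(1,2)
  grid max=3 at (0,2)
Step 5: ant0:(0,2)->S->(1,2) | ant1:(1,2)->N->(0,2)
  grid max=4 at (0,2)
Step 6: ant0:(1,2)->N->(0,2) | ant1:(0,2)->S->(1,2)
  grid max=5 at (0,2)

(0,2) (1,2)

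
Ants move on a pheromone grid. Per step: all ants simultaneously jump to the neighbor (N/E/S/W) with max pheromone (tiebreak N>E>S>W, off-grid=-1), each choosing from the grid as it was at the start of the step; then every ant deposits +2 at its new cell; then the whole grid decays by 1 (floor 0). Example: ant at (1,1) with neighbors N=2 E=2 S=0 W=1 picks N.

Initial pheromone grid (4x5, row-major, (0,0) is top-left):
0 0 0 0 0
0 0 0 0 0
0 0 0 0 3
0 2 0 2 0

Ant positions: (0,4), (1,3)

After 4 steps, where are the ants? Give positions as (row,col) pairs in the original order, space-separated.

Step 1: ant0:(0,4)->S->(1,4) | ant1:(1,3)->N->(0,3)
  grid max=2 at (2,4)
Step 2: ant0:(1,4)->S->(2,4) | ant1:(0,3)->E->(0,4)
  grid max=3 at (2,4)
Step 3: ant0:(2,4)->N->(1,4) | ant1:(0,4)->S->(1,4)
  grid max=3 at (1,4)
Step 4: ant0:(1,4)->S->(2,4) | ant1:(1,4)->S->(2,4)
  grid max=5 at (2,4)

(2,4) (2,4)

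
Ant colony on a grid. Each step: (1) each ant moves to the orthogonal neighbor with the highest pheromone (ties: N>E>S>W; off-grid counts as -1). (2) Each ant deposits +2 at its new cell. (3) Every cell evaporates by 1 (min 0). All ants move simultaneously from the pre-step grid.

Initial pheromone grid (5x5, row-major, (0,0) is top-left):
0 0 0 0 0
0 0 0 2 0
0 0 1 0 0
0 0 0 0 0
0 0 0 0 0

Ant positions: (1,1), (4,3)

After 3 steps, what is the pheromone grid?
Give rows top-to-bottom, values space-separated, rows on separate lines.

After step 1: ants at (0,1),(3,3)
  0 1 0 0 0
  0 0 0 1 0
  0 0 0 0 0
  0 0 0 1 0
  0 0 0 0 0
After step 2: ants at (0,2),(2,3)
  0 0 1 0 0
  0 0 0 0 0
  0 0 0 1 0
  0 0 0 0 0
  0 0 0 0 0
After step 3: ants at (0,3),(1,3)
  0 0 0 1 0
  0 0 0 1 0
  0 0 0 0 0
  0 0 0 0 0
  0 0 0 0 0

0 0 0 1 0
0 0 0 1 0
0 0 0 0 0
0 0 0 0 0
0 0 0 0 0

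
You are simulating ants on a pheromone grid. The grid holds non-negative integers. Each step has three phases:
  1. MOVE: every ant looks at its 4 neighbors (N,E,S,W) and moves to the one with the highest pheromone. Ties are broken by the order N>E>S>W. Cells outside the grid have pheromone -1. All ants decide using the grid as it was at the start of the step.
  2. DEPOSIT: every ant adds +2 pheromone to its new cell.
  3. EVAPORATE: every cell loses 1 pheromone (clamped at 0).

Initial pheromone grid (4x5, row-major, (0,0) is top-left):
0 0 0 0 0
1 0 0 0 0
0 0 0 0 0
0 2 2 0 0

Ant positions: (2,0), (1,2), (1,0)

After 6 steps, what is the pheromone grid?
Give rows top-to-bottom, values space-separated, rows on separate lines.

After step 1: ants at (1,0),(0,2),(0,0)
  1 0 1 0 0
  2 0 0 0 0
  0 0 0 0 0
  0 1 1 0 0
After step 2: ants at (0,0),(0,3),(1,0)
  2 0 0 1 0
  3 0 0 0 0
  0 0 0 0 0
  0 0 0 0 0
After step 3: ants at (1,0),(0,4),(0,0)
  3 0 0 0 1
  4 0 0 0 0
  0 0 0 0 0
  0 0 0 0 0
After step 4: ants at (0,0),(1,4),(1,0)
  4 0 0 0 0
  5 0 0 0 1
  0 0 0 0 0
  0 0 0 0 0
After step 5: ants at (1,0),(0,4),(0,0)
  5 0 0 0 1
  6 0 0 0 0
  0 0 0 0 0
  0 0 0 0 0
After step 6: ants at (0,0),(1,4),(1,0)
  6 0 0 0 0
  7 0 0 0 1
  0 0 0 0 0
  0 0 0 0 0

6 0 0 0 0
7 0 0 0 1
0 0 0 0 0
0 0 0 0 0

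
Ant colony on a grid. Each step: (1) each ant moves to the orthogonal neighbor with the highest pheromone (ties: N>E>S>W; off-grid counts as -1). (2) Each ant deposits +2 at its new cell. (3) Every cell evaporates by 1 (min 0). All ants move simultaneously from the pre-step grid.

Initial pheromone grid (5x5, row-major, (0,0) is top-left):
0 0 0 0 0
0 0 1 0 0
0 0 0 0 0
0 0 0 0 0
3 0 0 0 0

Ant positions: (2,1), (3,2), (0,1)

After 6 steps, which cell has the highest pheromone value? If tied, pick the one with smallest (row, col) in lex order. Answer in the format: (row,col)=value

Step 1: ant0:(2,1)->N->(1,1) | ant1:(3,2)->N->(2,2) | ant2:(0,1)->E->(0,2)
  grid max=2 at (4,0)
Step 2: ant0:(1,1)->N->(0,1) | ant1:(2,2)->N->(1,2) | ant2:(0,2)->E->(0,3)
  grid max=1 at (0,1)
Step 3: ant0:(0,1)->E->(0,2) | ant1:(1,2)->N->(0,2) | ant2:(0,3)->E->(0,4)
  grid max=3 at (0,2)
Step 4: ant0:(0,2)->E->(0,3) | ant1:(0,2)->E->(0,3) | ant2:(0,4)->S->(1,4)
  grid max=3 at (0,3)
Step 5: ant0:(0,3)->W->(0,2) | ant1:(0,3)->W->(0,2) | ant2:(1,4)->N->(0,4)
  grid max=5 at (0,2)
Step 6: ant0:(0,2)->E->(0,3) | ant1:(0,2)->E->(0,3) | ant2:(0,4)->W->(0,3)
  grid max=7 at (0,3)
Final grid:
  0 0 4 7 0
  0 0 0 0 0
  0 0 0 0 0
  0 0 0 0 0
  0 0 0 0 0
Max pheromone 7 at (0,3)

Answer: (0,3)=7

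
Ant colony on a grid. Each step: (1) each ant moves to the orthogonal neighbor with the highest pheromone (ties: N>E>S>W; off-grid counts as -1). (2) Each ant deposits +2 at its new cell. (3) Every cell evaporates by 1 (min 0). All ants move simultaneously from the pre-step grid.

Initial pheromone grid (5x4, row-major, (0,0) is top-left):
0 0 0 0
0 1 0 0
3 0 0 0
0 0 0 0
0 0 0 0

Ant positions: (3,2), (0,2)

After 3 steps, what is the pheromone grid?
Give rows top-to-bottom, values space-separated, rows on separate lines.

After step 1: ants at (2,2),(0,3)
  0 0 0 1
  0 0 0 0
  2 0 1 0
  0 0 0 0
  0 0 0 0
After step 2: ants at (1,2),(1,3)
  0 0 0 0
  0 0 1 1
  1 0 0 0
  0 0 0 0
  0 0 0 0
After step 3: ants at (1,3),(1,2)
  0 0 0 0
  0 0 2 2
  0 0 0 0
  0 0 0 0
  0 0 0 0

0 0 0 0
0 0 2 2
0 0 0 0
0 0 0 0
0 0 0 0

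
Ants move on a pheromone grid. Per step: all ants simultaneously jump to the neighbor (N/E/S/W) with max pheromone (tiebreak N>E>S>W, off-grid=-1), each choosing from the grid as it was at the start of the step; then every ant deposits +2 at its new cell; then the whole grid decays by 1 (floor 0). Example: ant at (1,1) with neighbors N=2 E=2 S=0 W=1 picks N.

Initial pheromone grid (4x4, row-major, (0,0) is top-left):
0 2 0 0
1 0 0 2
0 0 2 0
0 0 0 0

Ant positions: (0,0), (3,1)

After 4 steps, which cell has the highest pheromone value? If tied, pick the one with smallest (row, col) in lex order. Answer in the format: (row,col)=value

Step 1: ant0:(0,0)->E->(0,1) | ant1:(3,1)->N->(2,1)
  grid max=3 at (0,1)
Step 2: ant0:(0,1)->E->(0,2) | ant1:(2,1)->E->(2,2)
  grid max=2 at (0,1)
Step 3: ant0:(0,2)->W->(0,1) | ant1:(2,2)->N->(1,2)
  grid max=3 at (0,1)
Step 4: ant0:(0,1)->E->(0,2) | ant1:(1,2)->S->(2,2)
  grid max=2 at (0,1)
Final grid:
  0 2 1 0
  0 0 0 0
  0 0 2 0
  0 0 0 0
Max pheromone 2 at (0,1)

Answer: (0,1)=2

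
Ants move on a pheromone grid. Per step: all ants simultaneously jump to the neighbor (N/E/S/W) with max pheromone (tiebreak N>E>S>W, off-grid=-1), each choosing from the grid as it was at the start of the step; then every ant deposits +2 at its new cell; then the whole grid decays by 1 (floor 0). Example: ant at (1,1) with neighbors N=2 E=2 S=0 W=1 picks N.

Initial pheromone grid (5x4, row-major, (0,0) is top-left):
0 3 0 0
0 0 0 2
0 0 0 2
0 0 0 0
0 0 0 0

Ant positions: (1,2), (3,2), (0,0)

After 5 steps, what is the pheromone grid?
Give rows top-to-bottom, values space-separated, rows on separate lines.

After step 1: ants at (1,3),(2,2),(0,1)
  0 4 0 0
  0 0 0 3
  0 0 1 1
  0 0 0 0
  0 0 0 0
After step 2: ants at (2,3),(2,3),(0,2)
  0 3 1 0
  0 0 0 2
  0 0 0 4
  0 0 0 0
  0 0 0 0
After step 3: ants at (1,3),(1,3),(0,1)
  0 4 0 0
  0 0 0 5
  0 0 0 3
  0 0 0 0
  0 0 0 0
After step 4: ants at (2,3),(2,3),(0,2)
  0 3 1 0
  0 0 0 4
  0 0 0 6
  0 0 0 0
  0 0 0 0
After step 5: ants at (1,3),(1,3),(0,1)
  0 4 0 0
  0 0 0 7
  0 0 0 5
  0 0 0 0
  0 0 0 0

0 4 0 0
0 0 0 7
0 0 0 5
0 0 0 0
0 0 0 0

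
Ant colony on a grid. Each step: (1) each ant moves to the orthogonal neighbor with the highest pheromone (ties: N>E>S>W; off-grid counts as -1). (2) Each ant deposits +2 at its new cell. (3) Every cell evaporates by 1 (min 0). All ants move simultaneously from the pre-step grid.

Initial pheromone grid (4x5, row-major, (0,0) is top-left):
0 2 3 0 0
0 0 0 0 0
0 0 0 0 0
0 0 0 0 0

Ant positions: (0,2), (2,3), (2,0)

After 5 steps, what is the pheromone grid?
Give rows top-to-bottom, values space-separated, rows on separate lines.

After step 1: ants at (0,1),(1,3),(1,0)
  0 3 2 0 0
  1 0 0 1 0
  0 0 0 0 0
  0 0 0 0 0
After step 2: ants at (0,2),(0,3),(0,0)
  1 2 3 1 0
  0 0 0 0 0
  0 0 0 0 0
  0 0 0 0 0
After step 3: ants at (0,1),(0,2),(0,1)
  0 5 4 0 0
  0 0 0 0 0
  0 0 0 0 0
  0 0 0 0 0
After step 4: ants at (0,2),(0,1),(0,2)
  0 6 7 0 0
  0 0 0 0 0
  0 0 0 0 0
  0 0 0 0 0
After step 5: ants at (0,1),(0,2),(0,1)
  0 9 8 0 0
  0 0 0 0 0
  0 0 0 0 0
  0 0 0 0 0

0 9 8 0 0
0 0 0 0 0
0 0 0 0 0
0 0 0 0 0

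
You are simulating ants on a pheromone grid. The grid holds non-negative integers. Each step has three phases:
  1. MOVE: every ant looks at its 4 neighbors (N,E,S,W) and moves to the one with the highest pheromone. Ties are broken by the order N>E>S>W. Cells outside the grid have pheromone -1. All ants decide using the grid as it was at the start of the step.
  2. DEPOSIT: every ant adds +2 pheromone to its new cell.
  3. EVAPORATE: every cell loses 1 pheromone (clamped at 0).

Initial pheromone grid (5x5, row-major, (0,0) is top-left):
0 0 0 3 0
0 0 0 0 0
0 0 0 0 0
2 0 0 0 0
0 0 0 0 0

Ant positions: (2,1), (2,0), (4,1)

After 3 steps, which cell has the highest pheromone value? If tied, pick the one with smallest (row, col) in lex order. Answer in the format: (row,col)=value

Step 1: ant0:(2,1)->N->(1,1) | ant1:(2,0)->S->(3,0) | ant2:(4,1)->N->(3,1)
  grid max=3 at (3,0)
Step 2: ant0:(1,1)->N->(0,1) | ant1:(3,0)->E->(3,1) | ant2:(3,1)->W->(3,0)
  grid max=4 at (3,0)
Step 3: ant0:(0,1)->E->(0,2) | ant1:(3,1)->W->(3,0) | ant2:(3,0)->E->(3,1)
  grid max=5 at (3,0)
Final grid:
  0 0 1 0 0
  0 0 0 0 0
  0 0 0 0 0
  5 3 0 0 0
  0 0 0 0 0
Max pheromone 5 at (3,0)

Answer: (3,0)=5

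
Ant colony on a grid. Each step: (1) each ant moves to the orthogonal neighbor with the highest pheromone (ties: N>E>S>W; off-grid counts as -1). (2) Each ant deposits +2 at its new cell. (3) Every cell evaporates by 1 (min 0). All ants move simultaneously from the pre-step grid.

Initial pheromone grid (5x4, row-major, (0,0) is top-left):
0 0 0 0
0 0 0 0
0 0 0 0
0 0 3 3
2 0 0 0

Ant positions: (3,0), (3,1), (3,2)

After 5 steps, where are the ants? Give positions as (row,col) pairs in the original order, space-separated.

Step 1: ant0:(3,0)->S->(4,0) | ant1:(3,1)->E->(3,2) | ant2:(3,2)->E->(3,3)
  grid max=4 at (3,2)
Step 2: ant0:(4,0)->N->(3,0) | ant1:(3,2)->E->(3,3) | ant2:(3,3)->W->(3,2)
  grid max=5 at (3,2)
Step 3: ant0:(3,0)->S->(4,0) | ant1:(3,3)->W->(3,2) | ant2:(3,2)->E->(3,3)
  grid max=6 at (3,2)
Step 4: ant0:(4,0)->N->(3,0) | ant1:(3,2)->E->(3,3) | ant2:(3,3)->W->(3,2)
  grid max=7 at (3,2)
Step 5: ant0:(3,0)->S->(4,0) | ant1:(3,3)->W->(3,2) | ant2:(3,2)->E->(3,3)
  grid max=8 at (3,2)

(4,0) (3,2) (3,3)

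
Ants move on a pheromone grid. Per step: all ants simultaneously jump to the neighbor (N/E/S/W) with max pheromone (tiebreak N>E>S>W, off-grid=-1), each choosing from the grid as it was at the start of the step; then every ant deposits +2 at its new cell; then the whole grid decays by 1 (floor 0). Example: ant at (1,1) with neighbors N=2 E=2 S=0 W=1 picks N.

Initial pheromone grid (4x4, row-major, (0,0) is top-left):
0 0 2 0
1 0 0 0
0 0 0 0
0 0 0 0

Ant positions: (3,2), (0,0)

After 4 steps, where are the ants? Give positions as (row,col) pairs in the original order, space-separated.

Step 1: ant0:(3,2)->N->(2,2) | ant1:(0,0)->S->(1,0)
  grid max=2 at (1,0)
Step 2: ant0:(2,2)->N->(1,2) | ant1:(1,0)->N->(0,0)
  grid max=1 at (0,0)
Step 3: ant0:(1,2)->N->(0,2) | ant1:(0,0)->S->(1,0)
  grid max=2 at (1,0)
Step 4: ant0:(0,2)->E->(0,3) | ant1:(1,0)->N->(0,0)
  grid max=1 at (0,0)

(0,3) (0,0)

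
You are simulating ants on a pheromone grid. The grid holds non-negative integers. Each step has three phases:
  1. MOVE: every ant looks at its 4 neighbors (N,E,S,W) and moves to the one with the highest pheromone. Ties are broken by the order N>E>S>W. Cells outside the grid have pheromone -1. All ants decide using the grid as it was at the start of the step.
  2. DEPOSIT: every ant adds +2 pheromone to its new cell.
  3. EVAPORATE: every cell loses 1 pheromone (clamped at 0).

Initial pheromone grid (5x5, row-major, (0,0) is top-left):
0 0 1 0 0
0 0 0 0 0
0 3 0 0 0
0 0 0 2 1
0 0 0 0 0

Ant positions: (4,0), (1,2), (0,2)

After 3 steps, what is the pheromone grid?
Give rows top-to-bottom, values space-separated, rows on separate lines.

After step 1: ants at (3,0),(0,2),(0,3)
  0 0 2 1 0
  0 0 0 0 0
  0 2 0 0 0
  1 0 0 1 0
  0 0 0 0 0
After step 2: ants at (2,0),(0,3),(0,2)
  0 0 3 2 0
  0 0 0 0 0
  1 1 0 0 0
  0 0 0 0 0
  0 0 0 0 0
After step 3: ants at (2,1),(0,2),(0,3)
  0 0 4 3 0
  0 0 0 0 0
  0 2 0 0 0
  0 0 0 0 0
  0 0 0 0 0

0 0 4 3 0
0 0 0 0 0
0 2 0 0 0
0 0 0 0 0
0 0 0 0 0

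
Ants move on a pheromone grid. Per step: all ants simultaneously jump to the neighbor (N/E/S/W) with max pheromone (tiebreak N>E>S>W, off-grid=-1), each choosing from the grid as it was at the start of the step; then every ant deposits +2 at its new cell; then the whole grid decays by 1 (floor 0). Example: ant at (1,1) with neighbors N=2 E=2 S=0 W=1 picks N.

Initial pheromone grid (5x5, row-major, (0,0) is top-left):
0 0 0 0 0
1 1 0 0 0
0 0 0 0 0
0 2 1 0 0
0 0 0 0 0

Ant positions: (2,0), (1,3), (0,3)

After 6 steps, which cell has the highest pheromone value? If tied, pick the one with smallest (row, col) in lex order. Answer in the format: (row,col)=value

Answer: (0,3)=6

Derivation:
Step 1: ant0:(2,0)->N->(1,0) | ant1:(1,3)->N->(0,3) | ant2:(0,3)->E->(0,4)
  grid max=2 at (1,0)
Step 2: ant0:(1,0)->N->(0,0) | ant1:(0,3)->E->(0,4) | ant2:(0,4)->W->(0,3)
  grid max=2 at (0,3)
Step 3: ant0:(0,0)->S->(1,0) | ant1:(0,4)->W->(0,3) | ant2:(0,3)->E->(0,4)
  grid max=3 at (0,3)
Step 4: ant0:(1,0)->N->(0,0) | ant1:(0,3)->E->(0,4) | ant2:(0,4)->W->(0,3)
  grid max=4 at (0,3)
Step 5: ant0:(0,0)->S->(1,0) | ant1:(0,4)->W->(0,3) | ant2:(0,3)->E->(0,4)
  grid max=5 at (0,3)
Step 6: ant0:(1,0)->N->(0,0) | ant1:(0,3)->E->(0,4) | ant2:(0,4)->W->(0,3)
  grid max=6 at (0,3)
Final grid:
  1 0 0 6 6
  1 0 0 0 0
  0 0 0 0 0
  0 0 0 0 0
  0 0 0 0 0
Max pheromone 6 at (0,3)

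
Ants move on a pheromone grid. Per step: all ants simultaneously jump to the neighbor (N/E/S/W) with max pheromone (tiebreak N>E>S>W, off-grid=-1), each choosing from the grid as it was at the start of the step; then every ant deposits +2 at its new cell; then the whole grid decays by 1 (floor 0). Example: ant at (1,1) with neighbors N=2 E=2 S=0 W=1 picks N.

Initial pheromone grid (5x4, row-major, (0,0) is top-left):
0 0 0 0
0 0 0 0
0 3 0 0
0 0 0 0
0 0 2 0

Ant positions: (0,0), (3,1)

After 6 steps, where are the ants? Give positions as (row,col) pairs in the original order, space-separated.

Step 1: ant0:(0,0)->E->(0,1) | ant1:(3,1)->N->(2,1)
  grid max=4 at (2,1)
Step 2: ant0:(0,1)->E->(0,2) | ant1:(2,1)->N->(1,1)
  grid max=3 at (2,1)
Step 3: ant0:(0,2)->E->(0,3) | ant1:(1,1)->S->(2,1)
  grid max=4 at (2,1)
Step 4: ant0:(0,3)->S->(1,3) | ant1:(2,1)->N->(1,1)
  grid max=3 at (2,1)
Step 5: ant0:(1,3)->N->(0,3) | ant1:(1,1)->S->(2,1)
  grid max=4 at (2,1)
Step 6: ant0:(0,3)->S->(1,3) | ant1:(2,1)->N->(1,1)
  grid max=3 at (2,1)

(1,3) (1,1)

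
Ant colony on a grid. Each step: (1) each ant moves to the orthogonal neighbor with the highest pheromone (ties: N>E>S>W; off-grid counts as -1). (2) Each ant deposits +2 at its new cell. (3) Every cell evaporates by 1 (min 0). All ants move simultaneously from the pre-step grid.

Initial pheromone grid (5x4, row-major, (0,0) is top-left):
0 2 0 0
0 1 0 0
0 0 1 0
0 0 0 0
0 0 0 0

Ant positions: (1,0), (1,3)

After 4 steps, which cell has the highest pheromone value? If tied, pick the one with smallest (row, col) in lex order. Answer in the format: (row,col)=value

Answer: (0,1)=2

Derivation:
Step 1: ant0:(1,0)->E->(1,1) | ant1:(1,3)->N->(0,3)
  grid max=2 at (1,1)
Step 2: ant0:(1,1)->N->(0,1) | ant1:(0,3)->S->(1,3)
  grid max=2 at (0,1)
Step 3: ant0:(0,1)->S->(1,1) | ant1:(1,3)->N->(0,3)
  grid max=2 at (1,1)
Step 4: ant0:(1,1)->N->(0,1) | ant1:(0,3)->S->(1,3)
  grid max=2 at (0,1)
Final grid:
  0 2 0 0
  0 1 0 1
  0 0 0 0
  0 0 0 0
  0 0 0 0
Max pheromone 2 at (0,1)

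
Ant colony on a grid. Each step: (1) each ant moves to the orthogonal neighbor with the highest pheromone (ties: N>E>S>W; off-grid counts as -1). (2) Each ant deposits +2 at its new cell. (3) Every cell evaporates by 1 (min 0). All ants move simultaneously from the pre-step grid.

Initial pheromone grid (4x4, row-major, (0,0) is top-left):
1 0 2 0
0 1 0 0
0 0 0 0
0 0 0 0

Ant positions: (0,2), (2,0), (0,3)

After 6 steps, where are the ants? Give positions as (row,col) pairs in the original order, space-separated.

Step 1: ant0:(0,2)->E->(0,3) | ant1:(2,0)->N->(1,0) | ant2:(0,3)->W->(0,2)
  grid max=3 at (0,2)
Step 2: ant0:(0,3)->W->(0,2) | ant1:(1,0)->N->(0,0) | ant2:(0,2)->E->(0,3)
  grid max=4 at (0,2)
Step 3: ant0:(0,2)->E->(0,3) | ant1:(0,0)->E->(0,1) | ant2:(0,3)->W->(0,2)
  grid max=5 at (0,2)
Step 4: ant0:(0,3)->W->(0,2) | ant1:(0,1)->E->(0,2) | ant2:(0,2)->E->(0,3)
  grid max=8 at (0,2)
Step 5: ant0:(0,2)->E->(0,3) | ant1:(0,2)->E->(0,3) | ant2:(0,3)->W->(0,2)
  grid max=9 at (0,2)
Step 6: ant0:(0,3)->W->(0,2) | ant1:(0,3)->W->(0,2) | ant2:(0,2)->E->(0,3)
  grid max=12 at (0,2)

(0,2) (0,2) (0,3)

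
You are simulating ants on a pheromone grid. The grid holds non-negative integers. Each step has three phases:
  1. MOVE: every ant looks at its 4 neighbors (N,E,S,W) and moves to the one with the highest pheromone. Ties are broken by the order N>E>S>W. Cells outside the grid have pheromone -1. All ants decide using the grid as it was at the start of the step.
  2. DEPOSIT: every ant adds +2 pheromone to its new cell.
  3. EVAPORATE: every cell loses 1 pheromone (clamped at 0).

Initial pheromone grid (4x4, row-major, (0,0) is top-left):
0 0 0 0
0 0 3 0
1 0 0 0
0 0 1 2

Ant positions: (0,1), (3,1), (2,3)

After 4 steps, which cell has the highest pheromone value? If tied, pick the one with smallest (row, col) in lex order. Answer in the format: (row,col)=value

Step 1: ant0:(0,1)->E->(0,2) | ant1:(3,1)->E->(3,2) | ant2:(2,3)->S->(3,3)
  grid max=3 at (3,3)
Step 2: ant0:(0,2)->S->(1,2) | ant1:(3,2)->E->(3,3) | ant2:(3,3)->W->(3,2)
  grid max=4 at (3,3)
Step 3: ant0:(1,2)->N->(0,2) | ant1:(3,3)->W->(3,2) | ant2:(3,2)->E->(3,3)
  grid max=5 at (3,3)
Step 4: ant0:(0,2)->S->(1,2) | ant1:(3,2)->E->(3,3) | ant2:(3,3)->W->(3,2)
  grid max=6 at (3,3)
Final grid:
  0 0 0 0
  0 0 3 0
  0 0 0 0
  0 0 5 6
Max pheromone 6 at (3,3)

Answer: (3,3)=6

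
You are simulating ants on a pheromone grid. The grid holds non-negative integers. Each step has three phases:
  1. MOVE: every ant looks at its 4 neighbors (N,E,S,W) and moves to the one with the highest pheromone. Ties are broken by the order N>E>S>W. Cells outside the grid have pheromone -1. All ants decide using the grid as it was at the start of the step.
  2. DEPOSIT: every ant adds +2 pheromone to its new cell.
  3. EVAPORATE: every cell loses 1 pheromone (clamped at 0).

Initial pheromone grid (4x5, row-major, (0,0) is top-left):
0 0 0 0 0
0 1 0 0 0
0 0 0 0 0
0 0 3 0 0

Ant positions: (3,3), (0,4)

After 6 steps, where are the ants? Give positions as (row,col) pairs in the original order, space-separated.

Step 1: ant0:(3,3)->W->(3,2) | ant1:(0,4)->S->(1,4)
  grid max=4 at (3,2)
Step 2: ant0:(3,2)->N->(2,2) | ant1:(1,4)->N->(0,4)
  grid max=3 at (3,2)
Step 3: ant0:(2,2)->S->(3,2) | ant1:(0,4)->S->(1,4)
  grid max=4 at (3,2)
Step 4: ant0:(3,2)->N->(2,2) | ant1:(1,4)->N->(0,4)
  grid max=3 at (3,2)
Step 5: ant0:(2,2)->S->(3,2) | ant1:(0,4)->S->(1,4)
  grid max=4 at (3,2)
Step 6: ant0:(3,2)->N->(2,2) | ant1:(1,4)->N->(0,4)
  grid max=3 at (3,2)

(2,2) (0,4)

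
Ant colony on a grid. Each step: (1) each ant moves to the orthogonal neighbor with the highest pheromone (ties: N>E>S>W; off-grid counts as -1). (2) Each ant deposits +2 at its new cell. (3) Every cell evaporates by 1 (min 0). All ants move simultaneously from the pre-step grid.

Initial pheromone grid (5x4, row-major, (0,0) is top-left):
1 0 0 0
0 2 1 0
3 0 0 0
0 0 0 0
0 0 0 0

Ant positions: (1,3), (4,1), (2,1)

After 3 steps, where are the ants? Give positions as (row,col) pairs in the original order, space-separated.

Step 1: ant0:(1,3)->W->(1,2) | ant1:(4,1)->N->(3,1) | ant2:(2,1)->W->(2,0)
  grid max=4 at (2,0)
Step 2: ant0:(1,2)->W->(1,1) | ant1:(3,1)->N->(2,1) | ant2:(2,0)->N->(1,0)
  grid max=3 at (2,0)
Step 3: ant0:(1,1)->E->(1,2) | ant1:(2,1)->W->(2,0) | ant2:(1,0)->S->(2,0)
  grid max=6 at (2,0)

(1,2) (2,0) (2,0)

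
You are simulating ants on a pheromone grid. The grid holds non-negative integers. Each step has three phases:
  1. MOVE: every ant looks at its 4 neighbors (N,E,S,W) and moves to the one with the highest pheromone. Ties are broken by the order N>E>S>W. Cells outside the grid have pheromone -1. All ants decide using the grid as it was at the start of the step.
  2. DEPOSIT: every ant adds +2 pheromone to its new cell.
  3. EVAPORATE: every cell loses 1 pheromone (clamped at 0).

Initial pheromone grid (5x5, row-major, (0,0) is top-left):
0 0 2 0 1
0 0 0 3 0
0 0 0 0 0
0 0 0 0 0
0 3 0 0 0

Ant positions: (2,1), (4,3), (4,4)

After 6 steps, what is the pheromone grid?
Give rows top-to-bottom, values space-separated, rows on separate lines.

After step 1: ants at (1,1),(3,3),(3,4)
  0 0 1 0 0
  0 1 0 2 0
  0 0 0 0 0
  0 0 0 1 1
  0 2 0 0 0
After step 2: ants at (0,1),(3,4),(3,3)
  0 1 0 0 0
  0 0 0 1 0
  0 0 0 0 0
  0 0 0 2 2
  0 1 0 0 0
After step 3: ants at (0,2),(3,3),(3,4)
  0 0 1 0 0
  0 0 0 0 0
  0 0 0 0 0
  0 0 0 3 3
  0 0 0 0 0
After step 4: ants at (0,3),(3,4),(3,3)
  0 0 0 1 0
  0 0 0 0 0
  0 0 0 0 0
  0 0 0 4 4
  0 0 0 0 0
After step 5: ants at (0,4),(3,3),(3,4)
  0 0 0 0 1
  0 0 0 0 0
  0 0 0 0 0
  0 0 0 5 5
  0 0 0 0 0
After step 6: ants at (1,4),(3,4),(3,3)
  0 0 0 0 0
  0 0 0 0 1
  0 0 0 0 0
  0 0 0 6 6
  0 0 0 0 0

0 0 0 0 0
0 0 0 0 1
0 0 0 0 0
0 0 0 6 6
0 0 0 0 0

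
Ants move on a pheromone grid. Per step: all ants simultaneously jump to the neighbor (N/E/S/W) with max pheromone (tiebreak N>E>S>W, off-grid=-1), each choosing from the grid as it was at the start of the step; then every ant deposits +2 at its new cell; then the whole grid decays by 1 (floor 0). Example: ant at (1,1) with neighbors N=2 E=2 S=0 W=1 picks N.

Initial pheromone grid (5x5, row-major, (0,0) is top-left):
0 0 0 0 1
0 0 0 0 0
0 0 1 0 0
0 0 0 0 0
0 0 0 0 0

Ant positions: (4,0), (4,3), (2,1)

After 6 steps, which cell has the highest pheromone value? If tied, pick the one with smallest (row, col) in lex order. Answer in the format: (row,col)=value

Step 1: ant0:(4,0)->N->(3,0) | ant1:(4,3)->N->(3,3) | ant2:(2,1)->E->(2,2)
  grid max=2 at (2,2)
Step 2: ant0:(3,0)->N->(2,0) | ant1:(3,3)->N->(2,3) | ant2:(2,2)->N->(1,2)
  grid max=1 at (1,2)
Step 3: ant0:(2,0)->N->(1,0) | ant1:(2,3)->W->(2,2) | ant2:(1,2)->S->(2,2)
  grid max=4 at (2,2)
Step 4: ant0:(1,0)->N->(0,0) | ant1:(2,2)->N->(1,2) | ant2:(2,2)->N->(1,2)
  grid max=3 at (1,2)
Step 5: ant0:(0,0)->E->(0,1) | ant1:(1,2)->S->(2,2) | ant2:(1,2)->S->(2,2)
  grid max=6 at (2,2)
Step 6: ant0:(0,1)->E->(0,2) | ant1:(2,2)->N->(1,2) | ant2:(2,2)->N->(1,2)
  grid max=5 at (1,2)
Final grid:
  0 0 1 0 0
  0 0 5 0 0
  0 0 5 0 0
  0 0 0 0 0
  0 0 0 0 0
Max pheromone 5 at (1,2)

Answer: (1,2)=5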